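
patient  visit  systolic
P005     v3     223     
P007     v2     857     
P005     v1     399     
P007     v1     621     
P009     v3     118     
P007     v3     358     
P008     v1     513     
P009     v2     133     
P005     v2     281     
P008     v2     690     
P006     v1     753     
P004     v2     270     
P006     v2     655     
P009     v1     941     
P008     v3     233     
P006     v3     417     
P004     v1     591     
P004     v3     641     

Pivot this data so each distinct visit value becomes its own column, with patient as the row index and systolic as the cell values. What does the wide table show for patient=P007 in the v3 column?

358

Wide layout: rows indexed by patient, columns are the 3 distinct visit values (v3, v2, v1).
Cell (patient=P007, visit=v3) draws from the long row where patient=P007 and visit=v3, which has systolic=358.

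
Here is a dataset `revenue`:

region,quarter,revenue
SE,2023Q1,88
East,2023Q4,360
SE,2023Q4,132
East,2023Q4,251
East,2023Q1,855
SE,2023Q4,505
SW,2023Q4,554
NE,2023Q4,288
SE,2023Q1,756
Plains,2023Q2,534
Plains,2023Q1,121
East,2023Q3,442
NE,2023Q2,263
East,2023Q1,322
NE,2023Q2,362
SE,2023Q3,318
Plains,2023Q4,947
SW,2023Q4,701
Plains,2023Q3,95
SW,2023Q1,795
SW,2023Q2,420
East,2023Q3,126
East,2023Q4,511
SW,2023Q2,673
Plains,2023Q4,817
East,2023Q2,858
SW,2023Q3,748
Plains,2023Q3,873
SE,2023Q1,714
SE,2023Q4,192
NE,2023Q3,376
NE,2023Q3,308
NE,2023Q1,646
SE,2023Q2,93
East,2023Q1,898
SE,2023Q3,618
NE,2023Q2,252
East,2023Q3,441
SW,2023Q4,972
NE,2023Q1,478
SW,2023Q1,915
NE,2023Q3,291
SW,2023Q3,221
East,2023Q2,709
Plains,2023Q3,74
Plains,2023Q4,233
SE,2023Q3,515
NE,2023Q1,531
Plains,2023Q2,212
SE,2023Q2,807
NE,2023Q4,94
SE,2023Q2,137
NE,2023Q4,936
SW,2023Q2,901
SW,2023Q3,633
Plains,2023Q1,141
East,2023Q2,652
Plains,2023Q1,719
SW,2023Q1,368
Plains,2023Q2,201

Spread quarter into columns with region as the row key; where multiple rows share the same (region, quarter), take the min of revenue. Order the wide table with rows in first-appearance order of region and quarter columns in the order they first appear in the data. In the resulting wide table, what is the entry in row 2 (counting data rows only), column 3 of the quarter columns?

With rows in first-appearance order of region, row 2 is region=East. quarter columns in first-appearance order: 2023Q1, 2023Q4, 2023Q2, 2023Q3; column 3 is 2023Q2.
Long rows with region=East, quarter=2023Q2: min(858, 709, 652) = 652.

652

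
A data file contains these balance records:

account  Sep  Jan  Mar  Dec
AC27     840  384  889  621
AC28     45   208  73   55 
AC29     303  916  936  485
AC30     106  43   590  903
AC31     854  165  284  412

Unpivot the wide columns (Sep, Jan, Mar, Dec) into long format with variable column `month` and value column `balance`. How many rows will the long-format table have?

20

5 account values × 4 melted columns = 20 rows.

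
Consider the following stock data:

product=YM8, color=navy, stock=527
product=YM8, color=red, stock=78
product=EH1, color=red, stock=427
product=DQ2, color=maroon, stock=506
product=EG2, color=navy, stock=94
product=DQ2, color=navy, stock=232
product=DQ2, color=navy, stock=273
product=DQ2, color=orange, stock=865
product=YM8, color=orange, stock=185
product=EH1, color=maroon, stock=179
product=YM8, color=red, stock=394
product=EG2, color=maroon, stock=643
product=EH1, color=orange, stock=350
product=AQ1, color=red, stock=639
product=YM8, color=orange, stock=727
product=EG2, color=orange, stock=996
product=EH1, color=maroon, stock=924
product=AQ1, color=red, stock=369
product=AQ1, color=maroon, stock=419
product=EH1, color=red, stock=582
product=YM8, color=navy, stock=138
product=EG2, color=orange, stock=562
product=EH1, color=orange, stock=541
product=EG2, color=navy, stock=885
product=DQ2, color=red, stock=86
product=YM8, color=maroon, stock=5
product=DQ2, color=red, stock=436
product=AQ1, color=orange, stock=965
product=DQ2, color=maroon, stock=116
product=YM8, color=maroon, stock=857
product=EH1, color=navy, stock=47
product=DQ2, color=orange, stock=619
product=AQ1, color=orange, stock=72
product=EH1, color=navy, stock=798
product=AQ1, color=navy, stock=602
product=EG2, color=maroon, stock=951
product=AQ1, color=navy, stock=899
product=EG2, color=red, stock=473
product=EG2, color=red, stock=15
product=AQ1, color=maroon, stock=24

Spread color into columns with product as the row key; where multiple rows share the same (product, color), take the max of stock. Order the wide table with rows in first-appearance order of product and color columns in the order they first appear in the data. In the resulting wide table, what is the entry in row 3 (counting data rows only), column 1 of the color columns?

With rows in first-appearance order of product, row 3 is product=DQ2. color columns in first-appearance order: navy, red, maroon, orange; column 1 is navy.
Long rows with product=DQ2, color=navy: max(232, 273) = 273.

273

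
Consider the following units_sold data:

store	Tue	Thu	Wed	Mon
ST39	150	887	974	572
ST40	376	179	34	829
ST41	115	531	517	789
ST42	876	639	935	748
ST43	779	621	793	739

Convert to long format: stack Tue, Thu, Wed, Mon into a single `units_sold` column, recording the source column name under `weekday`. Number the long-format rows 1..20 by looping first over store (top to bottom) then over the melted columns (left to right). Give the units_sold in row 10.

531

20 rows total (5 × 4). Row 10: index ⌊(10-1)/4⌋ = 2 into store → ST41; (10-1) mod 4 = 1 into the melted columns → Thu.
So row 10 is (ST41, Thu, 531); units_sold = 531.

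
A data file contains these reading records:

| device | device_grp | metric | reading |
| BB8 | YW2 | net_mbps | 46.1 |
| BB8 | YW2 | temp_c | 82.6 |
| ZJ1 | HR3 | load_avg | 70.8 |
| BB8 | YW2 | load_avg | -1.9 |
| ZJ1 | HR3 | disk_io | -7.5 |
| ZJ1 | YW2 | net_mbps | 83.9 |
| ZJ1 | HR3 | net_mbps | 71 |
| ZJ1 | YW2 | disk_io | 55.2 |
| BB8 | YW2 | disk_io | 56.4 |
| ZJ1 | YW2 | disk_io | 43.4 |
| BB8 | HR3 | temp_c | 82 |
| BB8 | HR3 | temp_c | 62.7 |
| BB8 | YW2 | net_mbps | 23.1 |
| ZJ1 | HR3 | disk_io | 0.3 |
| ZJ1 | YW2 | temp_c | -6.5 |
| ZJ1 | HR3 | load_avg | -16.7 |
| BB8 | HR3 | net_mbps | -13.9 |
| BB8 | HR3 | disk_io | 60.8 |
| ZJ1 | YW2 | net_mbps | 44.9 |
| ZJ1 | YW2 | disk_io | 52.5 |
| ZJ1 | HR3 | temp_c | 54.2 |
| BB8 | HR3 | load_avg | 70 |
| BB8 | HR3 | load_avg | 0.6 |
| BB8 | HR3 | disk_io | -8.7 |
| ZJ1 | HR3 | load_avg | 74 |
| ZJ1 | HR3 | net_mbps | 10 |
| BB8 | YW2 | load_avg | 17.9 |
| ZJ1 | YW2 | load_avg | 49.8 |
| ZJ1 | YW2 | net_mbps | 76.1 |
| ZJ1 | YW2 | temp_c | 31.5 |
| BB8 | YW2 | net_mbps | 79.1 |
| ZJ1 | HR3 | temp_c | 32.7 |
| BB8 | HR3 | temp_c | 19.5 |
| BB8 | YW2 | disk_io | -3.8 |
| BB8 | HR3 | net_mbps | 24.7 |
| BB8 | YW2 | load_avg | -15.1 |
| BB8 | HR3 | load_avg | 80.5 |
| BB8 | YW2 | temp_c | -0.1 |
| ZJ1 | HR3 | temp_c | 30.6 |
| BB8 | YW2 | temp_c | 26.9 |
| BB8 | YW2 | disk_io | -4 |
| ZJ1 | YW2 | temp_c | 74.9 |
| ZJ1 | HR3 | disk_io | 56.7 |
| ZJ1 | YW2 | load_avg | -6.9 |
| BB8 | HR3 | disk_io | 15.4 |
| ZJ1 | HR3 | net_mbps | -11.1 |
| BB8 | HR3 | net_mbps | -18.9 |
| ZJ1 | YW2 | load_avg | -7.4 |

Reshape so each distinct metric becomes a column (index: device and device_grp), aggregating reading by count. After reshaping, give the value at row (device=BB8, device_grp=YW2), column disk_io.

3

Rows with device=BB8, device_grp=YW2 and metric=disk_io: reading values are 56.4, -3.8, -4.
3 rows match — count = 3.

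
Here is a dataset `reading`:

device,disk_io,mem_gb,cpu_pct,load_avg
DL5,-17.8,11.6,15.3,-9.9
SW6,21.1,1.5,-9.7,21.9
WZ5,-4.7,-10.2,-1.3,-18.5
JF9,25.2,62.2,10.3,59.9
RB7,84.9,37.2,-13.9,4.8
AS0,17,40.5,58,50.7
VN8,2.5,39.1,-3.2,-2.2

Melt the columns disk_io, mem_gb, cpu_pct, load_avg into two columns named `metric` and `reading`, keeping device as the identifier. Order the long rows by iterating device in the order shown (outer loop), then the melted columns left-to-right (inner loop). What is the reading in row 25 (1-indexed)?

2.5

28 rows total (7 × 4). Row 25: index ⌊(25-1)/4⌋ = 6 into device → VN8; (25-1) mod 4 = 0 into the melted columns → disk_io.
So row 25 is (VN8, disk_io, 2.5); reading = 2.5.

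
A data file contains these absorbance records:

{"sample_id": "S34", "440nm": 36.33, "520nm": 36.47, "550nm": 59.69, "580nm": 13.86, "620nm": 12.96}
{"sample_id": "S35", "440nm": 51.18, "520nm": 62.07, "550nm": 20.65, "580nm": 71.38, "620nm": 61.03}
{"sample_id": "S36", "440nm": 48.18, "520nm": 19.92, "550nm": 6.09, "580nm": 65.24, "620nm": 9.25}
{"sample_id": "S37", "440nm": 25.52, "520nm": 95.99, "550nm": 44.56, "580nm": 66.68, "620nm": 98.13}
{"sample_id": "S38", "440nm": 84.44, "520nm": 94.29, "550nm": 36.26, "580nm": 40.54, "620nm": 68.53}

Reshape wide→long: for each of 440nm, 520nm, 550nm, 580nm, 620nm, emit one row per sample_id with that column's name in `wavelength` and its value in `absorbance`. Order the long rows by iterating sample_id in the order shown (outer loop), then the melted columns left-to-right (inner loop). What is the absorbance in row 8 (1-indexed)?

25 rows total (5 × 5). Row 8: index ⌊(8-1)/5⌋ = 1 into sample_id → S35; (8-1) mod 5 = 2 into the melted columns → 550nm.
So row 8 is (S35, 550nm, 20.65); absorbance = 20.65.

20.65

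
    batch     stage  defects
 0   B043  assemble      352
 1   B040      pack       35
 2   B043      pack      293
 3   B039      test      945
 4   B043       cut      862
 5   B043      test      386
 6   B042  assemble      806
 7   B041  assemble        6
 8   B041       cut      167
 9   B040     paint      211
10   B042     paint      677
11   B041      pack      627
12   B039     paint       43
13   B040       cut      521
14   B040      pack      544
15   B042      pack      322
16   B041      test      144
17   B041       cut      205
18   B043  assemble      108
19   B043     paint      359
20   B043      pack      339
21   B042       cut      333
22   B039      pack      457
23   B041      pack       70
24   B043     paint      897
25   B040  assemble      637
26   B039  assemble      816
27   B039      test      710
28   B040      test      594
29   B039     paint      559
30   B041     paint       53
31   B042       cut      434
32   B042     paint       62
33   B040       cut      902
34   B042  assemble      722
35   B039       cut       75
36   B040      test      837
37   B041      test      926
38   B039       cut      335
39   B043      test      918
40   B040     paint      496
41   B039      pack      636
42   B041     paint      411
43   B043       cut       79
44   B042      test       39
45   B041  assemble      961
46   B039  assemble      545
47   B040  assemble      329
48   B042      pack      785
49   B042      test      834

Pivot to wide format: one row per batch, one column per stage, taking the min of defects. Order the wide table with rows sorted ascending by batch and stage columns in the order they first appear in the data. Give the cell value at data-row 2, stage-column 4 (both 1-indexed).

With rows sorted ascending by batch, row 2 is batch=B040. stage columns in first-appearance order: assemble, pack, test, cut, paint; column 4 is cut.
Long rows with batch=B040, stage=cut: min(521, 902) = 521.

521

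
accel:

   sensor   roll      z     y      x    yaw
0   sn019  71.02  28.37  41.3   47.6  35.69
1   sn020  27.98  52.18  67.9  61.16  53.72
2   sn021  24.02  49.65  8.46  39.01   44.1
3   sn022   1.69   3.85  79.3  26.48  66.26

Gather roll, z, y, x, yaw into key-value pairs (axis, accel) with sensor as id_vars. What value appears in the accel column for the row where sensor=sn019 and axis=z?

28.37

Unpivoting turns each (sensor, wide-column) pair into one long row.
The wide cell at row sn019, column z holds 28.37, so the long row (sn019, z) has accel=28.37.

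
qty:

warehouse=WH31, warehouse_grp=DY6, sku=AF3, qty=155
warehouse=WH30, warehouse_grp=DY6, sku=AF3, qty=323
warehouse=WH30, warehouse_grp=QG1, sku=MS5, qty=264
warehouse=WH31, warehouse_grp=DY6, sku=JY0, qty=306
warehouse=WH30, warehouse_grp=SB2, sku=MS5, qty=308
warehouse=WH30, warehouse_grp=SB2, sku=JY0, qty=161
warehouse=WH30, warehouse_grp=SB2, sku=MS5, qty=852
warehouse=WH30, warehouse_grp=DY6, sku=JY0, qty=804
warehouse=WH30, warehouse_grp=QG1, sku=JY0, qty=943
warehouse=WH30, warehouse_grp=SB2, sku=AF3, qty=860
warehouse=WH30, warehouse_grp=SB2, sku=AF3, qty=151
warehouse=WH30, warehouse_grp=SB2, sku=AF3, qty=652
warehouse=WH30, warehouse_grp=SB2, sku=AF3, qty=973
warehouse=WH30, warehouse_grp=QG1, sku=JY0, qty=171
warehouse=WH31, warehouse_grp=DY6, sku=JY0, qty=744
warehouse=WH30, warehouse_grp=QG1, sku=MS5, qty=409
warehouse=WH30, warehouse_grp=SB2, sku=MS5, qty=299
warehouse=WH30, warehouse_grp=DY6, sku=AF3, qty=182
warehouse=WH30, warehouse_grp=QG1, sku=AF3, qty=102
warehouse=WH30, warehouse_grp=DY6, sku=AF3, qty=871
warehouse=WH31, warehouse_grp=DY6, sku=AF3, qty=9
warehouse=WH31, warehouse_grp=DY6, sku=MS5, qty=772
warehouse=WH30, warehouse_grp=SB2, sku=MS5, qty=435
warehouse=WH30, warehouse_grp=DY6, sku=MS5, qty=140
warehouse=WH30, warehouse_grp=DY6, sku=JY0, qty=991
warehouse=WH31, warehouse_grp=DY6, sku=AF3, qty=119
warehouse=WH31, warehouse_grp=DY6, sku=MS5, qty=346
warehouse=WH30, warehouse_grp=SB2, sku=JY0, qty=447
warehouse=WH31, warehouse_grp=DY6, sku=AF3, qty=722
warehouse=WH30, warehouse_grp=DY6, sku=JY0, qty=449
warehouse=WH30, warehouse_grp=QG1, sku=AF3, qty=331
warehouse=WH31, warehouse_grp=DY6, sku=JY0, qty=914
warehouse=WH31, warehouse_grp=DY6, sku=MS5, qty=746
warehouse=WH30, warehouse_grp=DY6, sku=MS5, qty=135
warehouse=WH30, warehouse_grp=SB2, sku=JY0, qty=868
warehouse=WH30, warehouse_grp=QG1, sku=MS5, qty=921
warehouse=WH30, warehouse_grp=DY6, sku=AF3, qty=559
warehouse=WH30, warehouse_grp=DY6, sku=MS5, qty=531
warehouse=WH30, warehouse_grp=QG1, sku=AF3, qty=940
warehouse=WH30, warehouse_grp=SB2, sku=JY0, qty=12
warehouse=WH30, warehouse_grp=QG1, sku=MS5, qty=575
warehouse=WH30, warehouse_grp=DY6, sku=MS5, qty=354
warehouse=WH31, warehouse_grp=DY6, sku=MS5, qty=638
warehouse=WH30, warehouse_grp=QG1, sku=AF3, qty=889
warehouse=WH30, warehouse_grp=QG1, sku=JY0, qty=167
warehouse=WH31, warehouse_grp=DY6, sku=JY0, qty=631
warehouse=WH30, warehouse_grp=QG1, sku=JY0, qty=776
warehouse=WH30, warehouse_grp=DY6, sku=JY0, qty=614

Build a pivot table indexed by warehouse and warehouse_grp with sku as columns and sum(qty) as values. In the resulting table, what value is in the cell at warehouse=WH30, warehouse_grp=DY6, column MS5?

Rows with warehouse=WH30, warehouse_grp=DY6 and sku=MS5: qty values are 140, 135, 531, 354.
140 + 135 + 531 + 354 = 1160.

1160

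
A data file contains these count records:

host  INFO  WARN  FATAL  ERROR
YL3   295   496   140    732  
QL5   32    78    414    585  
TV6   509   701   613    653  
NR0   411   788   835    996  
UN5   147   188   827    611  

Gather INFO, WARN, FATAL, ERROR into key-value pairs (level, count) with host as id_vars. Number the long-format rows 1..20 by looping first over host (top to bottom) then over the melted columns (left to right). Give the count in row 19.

827

20 rows total (5 × 4). Row 19: index ⌊(19-1)/4⌋ = 4 into host → UN5; (19-1) mod 4 = 2 into the melted columns → FATAL.
So row 19 is (UN5, FATAL, 827); count = 827.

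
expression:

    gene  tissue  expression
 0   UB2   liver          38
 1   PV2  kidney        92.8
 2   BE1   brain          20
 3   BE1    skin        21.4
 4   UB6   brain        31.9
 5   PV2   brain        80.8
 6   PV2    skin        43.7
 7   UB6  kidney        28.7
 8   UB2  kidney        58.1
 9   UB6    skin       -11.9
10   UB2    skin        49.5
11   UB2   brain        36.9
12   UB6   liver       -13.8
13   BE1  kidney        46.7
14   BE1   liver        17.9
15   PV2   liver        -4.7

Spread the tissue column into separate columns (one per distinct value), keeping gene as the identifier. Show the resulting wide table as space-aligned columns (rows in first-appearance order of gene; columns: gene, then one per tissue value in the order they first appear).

Columns: gene plus the 4 distinct tissue values (liver, kidney, brain, skin).
For example, row UB2 column liver takes expression=38 from the long row (UB2, liver).

gene  liver  kidney  brain  skin 
UB2   38     58.1    36.9   49.5 
PV2   -4.7   92.8    80.8   43.7 
BE1   17.9   46.7    20     21.4 
UB6   -13.8  28.7    31.9   -11.9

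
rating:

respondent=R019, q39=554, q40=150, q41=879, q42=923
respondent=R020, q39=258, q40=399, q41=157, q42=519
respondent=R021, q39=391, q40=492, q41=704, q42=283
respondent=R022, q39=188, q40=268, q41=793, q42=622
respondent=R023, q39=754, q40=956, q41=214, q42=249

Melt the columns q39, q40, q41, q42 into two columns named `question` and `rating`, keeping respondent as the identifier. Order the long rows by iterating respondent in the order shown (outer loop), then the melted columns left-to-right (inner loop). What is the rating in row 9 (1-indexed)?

20 rows total (5 × 4). Row 9: index ⌊(9-1)/4⌋ = 2 into respondent → R021; (9-1) mod 4 = 0 into the melted columns → q39.
So row 9 is (R021, q39, 391); rating = 391.

391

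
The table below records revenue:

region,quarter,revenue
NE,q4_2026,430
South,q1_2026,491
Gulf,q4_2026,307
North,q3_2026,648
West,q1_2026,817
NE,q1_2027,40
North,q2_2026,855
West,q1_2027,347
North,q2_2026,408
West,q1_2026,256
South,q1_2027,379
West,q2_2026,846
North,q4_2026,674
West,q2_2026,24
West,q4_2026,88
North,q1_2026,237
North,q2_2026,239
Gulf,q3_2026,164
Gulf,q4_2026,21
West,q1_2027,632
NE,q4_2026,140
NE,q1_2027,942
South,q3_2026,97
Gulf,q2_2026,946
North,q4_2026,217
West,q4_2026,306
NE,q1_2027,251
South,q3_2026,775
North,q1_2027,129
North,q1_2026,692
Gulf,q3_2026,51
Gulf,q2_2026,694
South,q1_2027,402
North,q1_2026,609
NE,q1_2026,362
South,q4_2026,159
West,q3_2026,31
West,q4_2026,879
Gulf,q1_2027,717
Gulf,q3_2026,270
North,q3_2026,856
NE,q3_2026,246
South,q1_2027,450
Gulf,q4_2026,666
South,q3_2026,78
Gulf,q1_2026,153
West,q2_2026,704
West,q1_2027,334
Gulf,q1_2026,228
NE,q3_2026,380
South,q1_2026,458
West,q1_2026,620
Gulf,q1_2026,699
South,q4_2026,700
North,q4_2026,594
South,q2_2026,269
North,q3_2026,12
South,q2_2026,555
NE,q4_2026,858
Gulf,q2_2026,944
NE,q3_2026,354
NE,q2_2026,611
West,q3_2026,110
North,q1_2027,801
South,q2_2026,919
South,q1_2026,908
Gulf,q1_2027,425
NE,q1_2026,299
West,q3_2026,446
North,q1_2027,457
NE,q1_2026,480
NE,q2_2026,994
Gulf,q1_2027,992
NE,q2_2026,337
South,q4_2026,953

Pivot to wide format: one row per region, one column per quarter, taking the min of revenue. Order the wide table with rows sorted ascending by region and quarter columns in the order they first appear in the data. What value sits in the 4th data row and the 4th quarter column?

With rows sorted ascending by region, row 4 is region=South. quarter columns in first-appearance order: q4_2026, q1_2026, q3_2026, q1_2027, q2_2026; column 4 is q1_2027.
Long rows with region=South, quarter=q1_2027: min(379, 402, 450) = 379.

379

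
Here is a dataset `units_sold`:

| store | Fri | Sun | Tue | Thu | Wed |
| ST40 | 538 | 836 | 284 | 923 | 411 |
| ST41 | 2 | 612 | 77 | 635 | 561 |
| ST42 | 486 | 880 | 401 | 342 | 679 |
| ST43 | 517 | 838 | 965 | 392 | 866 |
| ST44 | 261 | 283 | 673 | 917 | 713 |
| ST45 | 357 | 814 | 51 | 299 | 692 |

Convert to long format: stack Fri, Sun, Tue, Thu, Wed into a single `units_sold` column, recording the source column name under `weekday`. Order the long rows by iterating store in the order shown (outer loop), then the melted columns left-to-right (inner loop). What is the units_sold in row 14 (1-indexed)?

30 rows total (6 × 5). Row 14: index ⌊(14-1)/5⌋ = 2 into store → ST42; (14-1) mod 5 = 3 into the melted columns → Thu.
So row 14 is (ST42, Thu, 342); units_sold = 342.

342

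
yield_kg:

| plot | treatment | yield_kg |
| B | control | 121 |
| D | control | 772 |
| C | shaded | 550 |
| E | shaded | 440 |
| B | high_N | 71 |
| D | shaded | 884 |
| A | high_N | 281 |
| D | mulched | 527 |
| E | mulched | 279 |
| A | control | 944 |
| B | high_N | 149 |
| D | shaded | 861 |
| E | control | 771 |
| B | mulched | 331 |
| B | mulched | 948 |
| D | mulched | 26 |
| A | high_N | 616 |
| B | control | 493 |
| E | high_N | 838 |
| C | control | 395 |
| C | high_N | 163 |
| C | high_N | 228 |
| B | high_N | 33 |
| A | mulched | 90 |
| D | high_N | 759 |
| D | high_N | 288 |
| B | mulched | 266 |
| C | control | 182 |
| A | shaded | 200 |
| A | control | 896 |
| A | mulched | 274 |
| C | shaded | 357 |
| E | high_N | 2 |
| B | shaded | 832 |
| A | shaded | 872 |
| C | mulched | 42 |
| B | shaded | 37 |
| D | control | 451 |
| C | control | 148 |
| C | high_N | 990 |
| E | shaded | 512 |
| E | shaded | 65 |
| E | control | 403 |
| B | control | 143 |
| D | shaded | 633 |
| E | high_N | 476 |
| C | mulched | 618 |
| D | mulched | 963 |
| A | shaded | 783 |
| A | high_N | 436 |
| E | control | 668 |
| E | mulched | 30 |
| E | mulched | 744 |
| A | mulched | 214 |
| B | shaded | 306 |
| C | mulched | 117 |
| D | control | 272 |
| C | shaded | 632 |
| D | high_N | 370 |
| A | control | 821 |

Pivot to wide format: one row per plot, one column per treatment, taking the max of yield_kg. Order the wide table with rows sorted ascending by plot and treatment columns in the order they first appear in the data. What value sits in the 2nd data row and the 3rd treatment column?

149

With rows sorted ascending by plot, row 2 is plot=B. treatment columns in first-appearance order: control, shaded, high_N, mulched; column 3 is high_N.
Long rows with plot=B, treatment=high_N: max(71, 149, 33) = 149.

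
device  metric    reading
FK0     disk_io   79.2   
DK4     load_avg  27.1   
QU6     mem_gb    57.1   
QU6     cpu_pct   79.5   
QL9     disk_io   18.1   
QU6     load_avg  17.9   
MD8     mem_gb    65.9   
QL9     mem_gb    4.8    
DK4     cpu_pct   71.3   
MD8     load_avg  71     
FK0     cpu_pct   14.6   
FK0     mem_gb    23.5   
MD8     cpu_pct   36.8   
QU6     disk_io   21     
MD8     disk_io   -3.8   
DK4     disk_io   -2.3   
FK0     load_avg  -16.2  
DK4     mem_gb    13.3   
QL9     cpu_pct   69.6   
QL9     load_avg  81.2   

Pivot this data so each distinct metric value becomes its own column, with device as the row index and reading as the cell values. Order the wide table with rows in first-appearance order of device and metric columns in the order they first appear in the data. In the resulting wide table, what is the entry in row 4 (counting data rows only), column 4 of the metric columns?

69.6

With rows in first-appearance order of device, row 4 is device=QL9. metric columns in first-appearance order: disk_io, load_avg, mem_gb, cpu_pct; column 4 is cpu_pct.
Long rows with device=QL9, metric=cpu_pct: reading = 69.6.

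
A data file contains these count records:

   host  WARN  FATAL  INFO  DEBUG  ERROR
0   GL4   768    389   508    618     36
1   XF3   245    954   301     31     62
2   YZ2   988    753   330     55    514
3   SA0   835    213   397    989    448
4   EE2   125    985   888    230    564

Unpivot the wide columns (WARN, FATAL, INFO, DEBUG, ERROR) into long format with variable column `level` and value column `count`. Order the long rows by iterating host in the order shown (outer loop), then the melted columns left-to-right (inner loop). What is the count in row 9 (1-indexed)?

31

25 rows total (5 × 5). Row 9: index ⌊(9-1)/5⌋ = 1 into host → XF3; (9-1) mod 5 = 3 into the melted columns → DEBUG.
So row 9 is (XF3, DEBUG, 31); count = 31.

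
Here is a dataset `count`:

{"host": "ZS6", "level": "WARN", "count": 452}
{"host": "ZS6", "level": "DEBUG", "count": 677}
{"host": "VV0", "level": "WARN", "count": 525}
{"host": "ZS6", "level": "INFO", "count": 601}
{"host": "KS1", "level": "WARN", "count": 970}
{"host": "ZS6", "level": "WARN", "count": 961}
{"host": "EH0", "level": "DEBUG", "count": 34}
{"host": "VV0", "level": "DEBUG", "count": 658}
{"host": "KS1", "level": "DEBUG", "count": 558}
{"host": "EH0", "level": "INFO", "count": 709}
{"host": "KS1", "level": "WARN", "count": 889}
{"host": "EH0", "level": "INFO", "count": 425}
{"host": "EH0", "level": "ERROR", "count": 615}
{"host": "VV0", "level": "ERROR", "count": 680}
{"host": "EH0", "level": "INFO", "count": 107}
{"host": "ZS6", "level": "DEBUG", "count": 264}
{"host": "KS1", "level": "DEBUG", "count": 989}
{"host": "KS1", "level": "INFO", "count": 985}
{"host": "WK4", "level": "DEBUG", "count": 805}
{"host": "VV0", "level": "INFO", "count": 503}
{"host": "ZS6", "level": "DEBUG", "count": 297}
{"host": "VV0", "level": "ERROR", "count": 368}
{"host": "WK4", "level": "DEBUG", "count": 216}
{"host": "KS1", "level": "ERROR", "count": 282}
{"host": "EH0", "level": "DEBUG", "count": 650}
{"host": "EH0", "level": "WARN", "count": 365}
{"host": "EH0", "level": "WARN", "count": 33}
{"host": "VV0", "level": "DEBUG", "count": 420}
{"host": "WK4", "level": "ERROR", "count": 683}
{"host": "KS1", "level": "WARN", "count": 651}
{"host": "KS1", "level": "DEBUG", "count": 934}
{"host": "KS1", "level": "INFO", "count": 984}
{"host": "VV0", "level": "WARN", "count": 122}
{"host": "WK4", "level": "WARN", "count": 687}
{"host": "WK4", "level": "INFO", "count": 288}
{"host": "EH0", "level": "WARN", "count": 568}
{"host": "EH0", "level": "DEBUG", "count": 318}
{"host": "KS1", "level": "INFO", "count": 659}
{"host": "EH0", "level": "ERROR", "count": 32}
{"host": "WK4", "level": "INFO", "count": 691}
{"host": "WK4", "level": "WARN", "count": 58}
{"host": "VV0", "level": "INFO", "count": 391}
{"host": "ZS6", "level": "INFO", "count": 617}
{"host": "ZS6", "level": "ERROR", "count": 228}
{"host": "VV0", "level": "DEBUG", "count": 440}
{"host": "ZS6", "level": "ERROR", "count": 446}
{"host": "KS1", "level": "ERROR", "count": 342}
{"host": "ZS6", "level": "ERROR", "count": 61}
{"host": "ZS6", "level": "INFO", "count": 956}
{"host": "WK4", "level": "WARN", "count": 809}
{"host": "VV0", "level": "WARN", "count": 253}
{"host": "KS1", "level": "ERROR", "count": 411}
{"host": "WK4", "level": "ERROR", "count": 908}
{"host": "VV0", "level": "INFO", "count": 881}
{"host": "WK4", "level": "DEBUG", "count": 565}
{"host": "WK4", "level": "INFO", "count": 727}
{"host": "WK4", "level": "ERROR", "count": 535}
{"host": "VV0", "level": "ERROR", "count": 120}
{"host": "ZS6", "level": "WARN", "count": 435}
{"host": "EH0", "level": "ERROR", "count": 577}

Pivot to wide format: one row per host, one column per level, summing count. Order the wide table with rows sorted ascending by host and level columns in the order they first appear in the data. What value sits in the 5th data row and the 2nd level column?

With rows sorted ascending by host, row 5 is host=ZS6. level columns in first-appearance order: WARN, DEBUG, INFO, ERROR; column 2 is DEBUG.
Long rows with host=ZS6, level=DEBUG: 677 + 264 + 297 = 1238.

1238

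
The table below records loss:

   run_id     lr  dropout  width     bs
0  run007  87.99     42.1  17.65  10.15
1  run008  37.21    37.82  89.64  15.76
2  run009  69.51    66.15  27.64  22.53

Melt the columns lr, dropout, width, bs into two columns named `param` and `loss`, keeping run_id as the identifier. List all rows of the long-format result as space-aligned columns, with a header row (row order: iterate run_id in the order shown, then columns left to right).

Each (run_id, column) pair becomes one row: 3 × 4 = 12 rows.
For example, (run007, lr) → loss=87.99.

run_id  param    loss 
run007  lr       87.99
run007  dropout  42.1 
run007  width    17.65
run007  bs       10.15
run008  lr       37.21
run008  dropout  37.82
run008  width    89.64
run008  bs       15.76
run009  lr       69.51
run009  dropout  66.15
run009  width    27.64
run009  bs       22.53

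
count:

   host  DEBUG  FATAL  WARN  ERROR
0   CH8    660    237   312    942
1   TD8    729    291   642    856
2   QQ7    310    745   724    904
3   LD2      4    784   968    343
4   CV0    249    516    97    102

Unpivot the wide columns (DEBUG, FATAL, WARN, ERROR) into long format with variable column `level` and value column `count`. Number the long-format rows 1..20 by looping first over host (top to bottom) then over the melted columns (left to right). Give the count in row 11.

724

20 rows total (5 × 4). Row 11: index ⌊(11-1)/4⌋ = 2 into host → QQ7; (11-1) mod 4 = 2 into the melted columns → WARN.
So row 11 is (QQ7, WARN, 724); count = 724.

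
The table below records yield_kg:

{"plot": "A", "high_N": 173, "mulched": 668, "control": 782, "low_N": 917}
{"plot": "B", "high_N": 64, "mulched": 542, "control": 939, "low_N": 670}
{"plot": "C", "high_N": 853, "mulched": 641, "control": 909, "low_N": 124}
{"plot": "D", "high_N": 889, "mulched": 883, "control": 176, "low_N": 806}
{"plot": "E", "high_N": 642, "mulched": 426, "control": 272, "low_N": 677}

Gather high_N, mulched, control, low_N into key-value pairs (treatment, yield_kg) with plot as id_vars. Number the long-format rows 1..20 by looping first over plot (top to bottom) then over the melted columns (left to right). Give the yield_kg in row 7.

939

20 rows total (5 × 4). Row 7: index ⌊(7-1)/4⌋ = 1 into plot → B; (7-1) mod 4 = 2 into the melted columns → control.
So row 7 is (B, control, 939); yield_kg = 939.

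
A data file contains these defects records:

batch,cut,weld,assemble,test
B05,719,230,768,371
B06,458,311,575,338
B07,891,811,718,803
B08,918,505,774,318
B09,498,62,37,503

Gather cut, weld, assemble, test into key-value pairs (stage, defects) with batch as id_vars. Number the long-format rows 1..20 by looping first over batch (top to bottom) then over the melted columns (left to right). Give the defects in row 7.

575

20 rows total (5 × 4). Row 7: index ⌊(7-1)/4⌋ = 1 into batch → B06; (7-1) mod 4 = 2 into the melted columns → assemble.
So row 7 is (B06, assemble, 575); defects = 575.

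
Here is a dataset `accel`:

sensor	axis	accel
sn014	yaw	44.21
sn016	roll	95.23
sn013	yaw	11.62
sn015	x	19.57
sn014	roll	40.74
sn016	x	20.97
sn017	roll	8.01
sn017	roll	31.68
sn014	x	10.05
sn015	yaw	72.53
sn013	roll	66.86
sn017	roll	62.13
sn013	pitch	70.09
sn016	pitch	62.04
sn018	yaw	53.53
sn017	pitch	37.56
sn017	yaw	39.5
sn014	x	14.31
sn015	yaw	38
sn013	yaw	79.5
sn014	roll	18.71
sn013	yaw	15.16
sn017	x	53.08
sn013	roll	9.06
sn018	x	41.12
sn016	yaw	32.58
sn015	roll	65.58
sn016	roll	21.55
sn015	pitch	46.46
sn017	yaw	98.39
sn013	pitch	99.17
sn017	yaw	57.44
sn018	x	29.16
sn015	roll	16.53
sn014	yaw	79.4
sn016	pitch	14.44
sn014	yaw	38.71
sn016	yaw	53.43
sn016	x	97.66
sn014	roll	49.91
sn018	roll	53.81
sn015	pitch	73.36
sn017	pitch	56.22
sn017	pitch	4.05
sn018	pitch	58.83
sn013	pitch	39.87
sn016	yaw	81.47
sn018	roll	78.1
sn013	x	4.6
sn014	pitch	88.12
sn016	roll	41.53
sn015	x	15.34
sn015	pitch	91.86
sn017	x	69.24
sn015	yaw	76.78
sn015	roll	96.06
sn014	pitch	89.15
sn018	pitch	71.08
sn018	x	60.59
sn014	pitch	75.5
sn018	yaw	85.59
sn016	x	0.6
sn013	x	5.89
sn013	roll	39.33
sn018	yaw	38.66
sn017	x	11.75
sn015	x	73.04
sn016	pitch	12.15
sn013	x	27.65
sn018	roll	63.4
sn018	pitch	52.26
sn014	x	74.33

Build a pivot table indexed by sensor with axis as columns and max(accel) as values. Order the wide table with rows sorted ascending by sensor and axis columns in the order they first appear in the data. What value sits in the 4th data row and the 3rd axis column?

97.66

With rows sorted ascending by sensor, row 4 is sensor=sn016. axis columns in first-appearance order: yaw, roll, x, pitch; column 3 is x.
Long rows with sensor=sn016, axis=x: max(20.97, 97.66, 0.6) = 97.66.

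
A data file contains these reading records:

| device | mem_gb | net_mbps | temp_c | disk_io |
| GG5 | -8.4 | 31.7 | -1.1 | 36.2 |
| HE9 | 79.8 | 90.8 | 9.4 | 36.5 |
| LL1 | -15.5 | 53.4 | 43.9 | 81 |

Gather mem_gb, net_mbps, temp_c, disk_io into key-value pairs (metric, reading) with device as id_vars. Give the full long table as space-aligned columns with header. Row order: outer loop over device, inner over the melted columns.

Each (device, column) pair becomes one row: 3 × 4 = 12 rows.
For example, (GG5, mem_gb) → reading=-8.4.

device  metric    reading
GG5     mem_gb    -8.4   
GG5     net_mbps  31.7   
GG5     temp_c    -1.1   
GG5     disk_io   36.2   
HE9     mem_gb    79.8   
HE9     net_mbps  90.8   
HE9     temp_c    9.4    
HE9     disk_io   36.5   
LL1     mem_gb    -15.5  
LL1     net_mbps  53.4   
LL1     temp_c    43.9   
LL1     disk_io   81     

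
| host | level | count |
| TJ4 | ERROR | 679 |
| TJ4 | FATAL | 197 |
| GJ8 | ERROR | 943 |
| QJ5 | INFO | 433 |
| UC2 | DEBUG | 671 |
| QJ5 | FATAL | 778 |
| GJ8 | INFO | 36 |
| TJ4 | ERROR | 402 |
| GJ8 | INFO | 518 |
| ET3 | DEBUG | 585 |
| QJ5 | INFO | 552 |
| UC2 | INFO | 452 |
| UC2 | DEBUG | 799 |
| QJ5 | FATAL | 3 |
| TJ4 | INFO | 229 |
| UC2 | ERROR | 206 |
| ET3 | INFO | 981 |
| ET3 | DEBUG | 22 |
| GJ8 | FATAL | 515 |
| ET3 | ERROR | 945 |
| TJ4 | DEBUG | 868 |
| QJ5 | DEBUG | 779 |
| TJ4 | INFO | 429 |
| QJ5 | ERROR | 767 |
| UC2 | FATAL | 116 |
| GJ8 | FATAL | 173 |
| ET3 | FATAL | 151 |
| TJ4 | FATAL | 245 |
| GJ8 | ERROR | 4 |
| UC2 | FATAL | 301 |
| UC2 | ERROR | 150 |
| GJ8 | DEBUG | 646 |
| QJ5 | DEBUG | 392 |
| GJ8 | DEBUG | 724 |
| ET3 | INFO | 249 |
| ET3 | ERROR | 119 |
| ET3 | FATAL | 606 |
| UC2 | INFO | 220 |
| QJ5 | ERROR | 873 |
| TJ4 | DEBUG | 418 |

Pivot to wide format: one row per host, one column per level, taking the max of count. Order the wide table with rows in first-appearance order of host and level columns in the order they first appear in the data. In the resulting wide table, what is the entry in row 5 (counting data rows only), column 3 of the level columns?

With rows in first-appearance order of host, row 5 is host=ET3. level columns in first-appearance order: ERROR, FATAL, INFO, DEBUG; column 3 is INFO.
Long rows with host=ET3, level=INFO: max(981, 249) = 981.

981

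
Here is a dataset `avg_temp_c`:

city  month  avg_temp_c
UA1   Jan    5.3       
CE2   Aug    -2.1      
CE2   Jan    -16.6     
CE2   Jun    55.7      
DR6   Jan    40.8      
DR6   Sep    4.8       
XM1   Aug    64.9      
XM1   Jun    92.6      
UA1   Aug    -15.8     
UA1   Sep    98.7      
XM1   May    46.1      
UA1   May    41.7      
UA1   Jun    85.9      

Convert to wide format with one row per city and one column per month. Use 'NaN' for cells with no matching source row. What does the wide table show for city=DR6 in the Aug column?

NaN

No long-format row has city=DR6 and month=Aug, so the cell is NaN.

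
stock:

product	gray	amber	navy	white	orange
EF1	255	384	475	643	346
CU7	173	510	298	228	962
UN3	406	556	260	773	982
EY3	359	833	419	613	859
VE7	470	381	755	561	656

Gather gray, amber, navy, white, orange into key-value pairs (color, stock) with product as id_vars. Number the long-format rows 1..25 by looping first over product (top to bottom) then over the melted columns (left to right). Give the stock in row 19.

25 rows total (5 × 5). Row 19: index ⌊(19-1)/5⌋ = 3 into product → EY3; (19-1) mod 5 = 3 into the melted columns → white.
So row 19 is (EY3, white, 613); stock = 613.

613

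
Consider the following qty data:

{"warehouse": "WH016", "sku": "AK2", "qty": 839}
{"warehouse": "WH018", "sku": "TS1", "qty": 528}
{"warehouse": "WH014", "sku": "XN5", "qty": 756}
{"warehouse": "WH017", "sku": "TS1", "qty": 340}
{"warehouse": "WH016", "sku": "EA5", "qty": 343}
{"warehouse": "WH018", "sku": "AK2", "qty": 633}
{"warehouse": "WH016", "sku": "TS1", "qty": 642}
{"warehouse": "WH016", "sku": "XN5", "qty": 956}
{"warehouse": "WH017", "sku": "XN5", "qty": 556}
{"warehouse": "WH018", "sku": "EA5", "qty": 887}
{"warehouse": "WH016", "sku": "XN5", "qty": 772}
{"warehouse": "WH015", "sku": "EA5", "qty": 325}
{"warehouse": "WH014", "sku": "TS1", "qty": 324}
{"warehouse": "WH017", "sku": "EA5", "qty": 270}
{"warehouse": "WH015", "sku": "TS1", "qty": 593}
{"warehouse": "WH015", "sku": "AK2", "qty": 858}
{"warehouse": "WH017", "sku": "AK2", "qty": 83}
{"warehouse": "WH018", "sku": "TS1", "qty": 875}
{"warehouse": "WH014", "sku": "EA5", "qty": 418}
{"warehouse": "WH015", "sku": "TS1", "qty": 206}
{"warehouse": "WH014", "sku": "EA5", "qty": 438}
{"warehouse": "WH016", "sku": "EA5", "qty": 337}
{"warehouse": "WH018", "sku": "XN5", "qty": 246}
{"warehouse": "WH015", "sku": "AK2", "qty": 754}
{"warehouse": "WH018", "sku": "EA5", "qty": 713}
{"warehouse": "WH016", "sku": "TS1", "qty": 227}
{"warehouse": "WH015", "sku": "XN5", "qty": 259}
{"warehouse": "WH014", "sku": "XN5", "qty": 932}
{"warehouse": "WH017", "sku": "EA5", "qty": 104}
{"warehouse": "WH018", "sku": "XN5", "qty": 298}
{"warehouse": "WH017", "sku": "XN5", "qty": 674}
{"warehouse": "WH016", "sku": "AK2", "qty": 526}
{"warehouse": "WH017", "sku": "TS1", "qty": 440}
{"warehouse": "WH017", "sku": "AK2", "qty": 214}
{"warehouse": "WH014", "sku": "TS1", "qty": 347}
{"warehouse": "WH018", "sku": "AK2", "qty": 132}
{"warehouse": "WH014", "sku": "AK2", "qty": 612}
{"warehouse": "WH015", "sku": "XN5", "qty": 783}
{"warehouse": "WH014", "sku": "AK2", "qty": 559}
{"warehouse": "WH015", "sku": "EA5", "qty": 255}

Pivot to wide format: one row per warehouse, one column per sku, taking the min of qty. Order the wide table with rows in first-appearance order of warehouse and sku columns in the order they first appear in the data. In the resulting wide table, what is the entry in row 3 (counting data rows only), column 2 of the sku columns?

324

With rows in first-appearance order of warehouse, row 3 is warehouse=WH014. sku columns in first-appearance order: AK2, TS1, XN5, EA5; column 2 is TS1.
Long rows with warehouse=WH014, sku=TS1: min(324, 347) = 324.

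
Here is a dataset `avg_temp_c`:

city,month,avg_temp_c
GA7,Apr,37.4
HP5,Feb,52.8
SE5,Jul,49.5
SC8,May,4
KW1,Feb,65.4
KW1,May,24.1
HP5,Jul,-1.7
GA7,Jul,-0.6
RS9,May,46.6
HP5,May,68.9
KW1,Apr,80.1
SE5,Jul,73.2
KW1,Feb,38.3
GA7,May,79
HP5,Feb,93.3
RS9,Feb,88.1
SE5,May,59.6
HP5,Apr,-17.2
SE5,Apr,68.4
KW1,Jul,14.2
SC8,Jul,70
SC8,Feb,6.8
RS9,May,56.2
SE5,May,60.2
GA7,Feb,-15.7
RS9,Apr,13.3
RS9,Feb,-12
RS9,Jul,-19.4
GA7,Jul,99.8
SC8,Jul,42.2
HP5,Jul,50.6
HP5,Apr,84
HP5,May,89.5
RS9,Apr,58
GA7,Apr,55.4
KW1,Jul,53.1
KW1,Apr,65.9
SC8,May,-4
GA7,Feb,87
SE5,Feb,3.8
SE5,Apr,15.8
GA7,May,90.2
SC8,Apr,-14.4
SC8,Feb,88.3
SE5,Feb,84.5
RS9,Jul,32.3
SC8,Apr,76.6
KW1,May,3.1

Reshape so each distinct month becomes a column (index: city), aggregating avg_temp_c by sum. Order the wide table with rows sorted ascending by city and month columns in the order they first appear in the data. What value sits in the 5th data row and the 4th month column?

With rows sorted ascending by city, row 5 is city=SC8. month columns in first-appearance order: Apr, Feb, Jul, May; column 4 is May.
Long rows with city=SC8, month=May: 4 + -4 = 0.

0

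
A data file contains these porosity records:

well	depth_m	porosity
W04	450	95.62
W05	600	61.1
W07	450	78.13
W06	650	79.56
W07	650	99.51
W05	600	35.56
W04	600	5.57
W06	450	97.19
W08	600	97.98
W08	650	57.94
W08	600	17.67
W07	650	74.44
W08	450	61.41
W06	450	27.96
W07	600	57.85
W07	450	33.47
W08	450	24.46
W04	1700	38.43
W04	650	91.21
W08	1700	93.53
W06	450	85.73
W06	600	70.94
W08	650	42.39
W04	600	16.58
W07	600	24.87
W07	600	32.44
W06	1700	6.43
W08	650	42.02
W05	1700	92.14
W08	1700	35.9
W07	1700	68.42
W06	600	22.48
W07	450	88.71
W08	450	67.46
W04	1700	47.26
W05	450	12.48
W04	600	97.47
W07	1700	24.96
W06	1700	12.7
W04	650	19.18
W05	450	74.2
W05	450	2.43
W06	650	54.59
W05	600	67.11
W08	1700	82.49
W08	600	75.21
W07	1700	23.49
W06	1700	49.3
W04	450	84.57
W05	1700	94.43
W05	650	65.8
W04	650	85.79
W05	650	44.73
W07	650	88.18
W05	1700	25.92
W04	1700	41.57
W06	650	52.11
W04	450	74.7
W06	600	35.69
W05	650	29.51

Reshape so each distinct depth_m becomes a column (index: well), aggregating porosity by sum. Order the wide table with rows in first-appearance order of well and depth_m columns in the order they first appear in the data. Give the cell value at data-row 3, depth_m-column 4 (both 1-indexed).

With rows in first-appearance order of well, row 3 is well=W07. depth_m columns in first-appearance order: 450, 600, 650, 1700; column 4 is 1700.
Long rows with well=W07, depth_m=1700: 68.42 + 24.96 + 23.49 = 116.87.

116.87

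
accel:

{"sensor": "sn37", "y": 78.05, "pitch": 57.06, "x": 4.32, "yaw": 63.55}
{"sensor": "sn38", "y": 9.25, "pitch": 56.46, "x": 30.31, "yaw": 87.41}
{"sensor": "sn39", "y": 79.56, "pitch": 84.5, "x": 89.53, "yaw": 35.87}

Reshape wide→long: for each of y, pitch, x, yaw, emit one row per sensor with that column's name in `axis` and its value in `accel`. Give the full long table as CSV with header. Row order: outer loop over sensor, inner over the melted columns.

sensor,axis,accel
sn37,y,78.05
sn37,pitch,57.06
sn37,x,4.32
sn37,yaw,63.55
sn38,y,9.25
sn38,pitch,56.46
sn38,x,30.31
sn38,yaw,87.41
sn39,y,79.56
sn39,pitch,84.5
sn39,x,89.53
sn39,yaw,35.87

Each (sensor, column) pair becomes one row: 3 × 4 = 12 rows.
For example, (sn37, y) → accel=78.05.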